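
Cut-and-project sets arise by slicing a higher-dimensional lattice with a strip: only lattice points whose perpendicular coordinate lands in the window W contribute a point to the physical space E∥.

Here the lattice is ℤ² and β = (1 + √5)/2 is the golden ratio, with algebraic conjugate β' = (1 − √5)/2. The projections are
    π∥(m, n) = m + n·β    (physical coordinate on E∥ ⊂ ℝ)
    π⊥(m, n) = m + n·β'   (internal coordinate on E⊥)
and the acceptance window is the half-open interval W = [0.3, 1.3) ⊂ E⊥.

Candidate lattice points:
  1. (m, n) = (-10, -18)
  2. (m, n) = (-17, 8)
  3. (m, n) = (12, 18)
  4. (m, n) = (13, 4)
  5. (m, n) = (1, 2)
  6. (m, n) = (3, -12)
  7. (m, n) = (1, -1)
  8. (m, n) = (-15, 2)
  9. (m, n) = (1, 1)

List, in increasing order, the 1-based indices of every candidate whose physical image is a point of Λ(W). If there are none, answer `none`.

Compute β' = (1−√5)/2 = -0.618034, so π⊥(m,n) = m -0.618034·n.
candidate 1: (m,n)=(-10,-18) → π∥ = -10-18·β ≈ -39.124612, π⊥ = -10-18·β' ≈ 1.124612 ∈ [0.3, 1.3) ⇒ IN Λ
candidate 2: (m,n)=(-17,8) → π∥ = -17+8·β ≈ -4.055728, π⊥ = -17+8·β' ≈ -21.944272 ∉ [0.3, 1.3) ⇒ out
candidate 3: (m,n)=(12,18) → π∥ = 12+18·β ≈ 41.124612, π⊥ = 12+18·β' ≈ 0.875388 ∈ [0.3, 1.3) ⇒ IN Λ
candidate 4: (m,n)=(13,4) → π∥ = 13+4·β ≈ 19.472136, π⊥ = 13+4·β' ≈ 10.527864 ∉ [0.3, 1.3) ⇒ out
candidate 5: (m,n)=(1,2) → π∥ = 1+2·β ≈ 4.236068, π⊥ = 1+2·β' ≈ -0.236068 ∉ [0.3, 1.3) ⇒ out
candidate 6: (m,n)=(3,-12) → π∥ = 3-12·β ≈ -16.416408, π⊥ = 3-12·β' ≈ 10.416408 ∉ [0.3, 1.3) ⇒ out
candidate 7: (m,n)=(1,-1) → π∥ = 1-1·β ≈ -0.618034, π⊥ = 1-1·β' ≈ 1.618034 ∉ [0.3, 1.3) ⇒ out
candidate 8: (m,n)=(-15,2) → π∥ = -15+2·β ≈ -11.763932, π⊥ = -15+2·β' ≈ -16.236068 ∉ [0.3, 1.3) ⇒ out
candidate 9: (m,n)=(1,1) → π∥ = 1+1·β ≈ 2.618034, π⊥ = 1+1·β' ≈ 0.381966 ∈ [0.3, 1.3) ⇒ IN Λ

1, 3, 9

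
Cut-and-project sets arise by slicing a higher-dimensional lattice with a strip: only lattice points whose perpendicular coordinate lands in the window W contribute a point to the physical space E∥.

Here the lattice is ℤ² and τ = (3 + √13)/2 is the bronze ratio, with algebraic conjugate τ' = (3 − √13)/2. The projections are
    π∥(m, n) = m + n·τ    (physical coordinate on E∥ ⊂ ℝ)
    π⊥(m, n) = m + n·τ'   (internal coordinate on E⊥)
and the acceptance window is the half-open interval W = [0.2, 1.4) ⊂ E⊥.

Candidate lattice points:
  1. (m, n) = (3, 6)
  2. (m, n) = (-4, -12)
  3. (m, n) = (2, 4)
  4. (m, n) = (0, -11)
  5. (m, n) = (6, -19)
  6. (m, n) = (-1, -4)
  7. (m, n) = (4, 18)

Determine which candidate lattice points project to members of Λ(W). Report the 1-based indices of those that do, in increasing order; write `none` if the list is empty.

Compute τ' = (3−√13)/2 = -0.3028, so π⊥(m,n) = m -0.3028·n.
[1] lift (3,6): star map gives 1.1833; window check 0.2 ≤ 1.1833 < 1.4 is true → IN Λ
[2] lift (-4,-12): star map gives -0.3667; window check 0.2 ≤ -0.3667 < 1.4 is false → out
[3] lift (2,4): star map gives 0.7889; window check 0.2 ≤ 0.7889 < 1.4 is true → IN Λ
[4] lift (0,-11): star map gives 3.3305; window check 0.2 ≤ 3.3305 < 1.4 is false → out
[5] lift (6,-19): star map gives 11.7527; window check 0.2 ≤ 11.7527 < 1.4 is false → out
[6] lift (-1,-4): star map gives 0.2111; window check 0.2 ≤ 0.2111 < 1.4 is true → IN Λ
[7] lift (4,18): star map gives -1.4500; window check 0.2 ≤ -1.4500 < 1.4 is false → out

1, 3, 6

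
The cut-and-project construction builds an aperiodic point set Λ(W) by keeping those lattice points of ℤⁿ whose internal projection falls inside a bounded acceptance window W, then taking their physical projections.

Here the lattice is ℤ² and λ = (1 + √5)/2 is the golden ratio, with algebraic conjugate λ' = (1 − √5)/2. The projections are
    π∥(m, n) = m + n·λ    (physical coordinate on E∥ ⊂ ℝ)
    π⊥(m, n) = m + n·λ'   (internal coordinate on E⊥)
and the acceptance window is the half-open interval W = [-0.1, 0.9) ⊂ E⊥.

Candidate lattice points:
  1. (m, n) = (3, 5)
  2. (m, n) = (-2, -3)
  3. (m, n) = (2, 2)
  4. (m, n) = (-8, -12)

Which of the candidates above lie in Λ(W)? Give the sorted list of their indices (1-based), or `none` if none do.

Numerically λ ≈ 1.618034 and λ' = −1/λ ≈ -0.618034.
candidate 1: (m,n)=(3,5) → π∥ = 3+5·λ ≈ 11.090170, π⊥ = 3+5·λ' ≈ -0.090170 ∈ [-0.1, 0.9) ⇒ IN Λ
candidate 2: (m,n)=(-2,-3) → π∥ = -2-3·λ ≈ -6.854102, π⊥ = -2-3·λ' ≈ -0.145898 ∉ [-0.1, 0.9) ⇒ out
candidate 3: (m,n)=(2,2) → π∥ = 2+2·λ ≈ 5.236068, π⊥ = 2+2·λ' ≈ 0.763932 ∈ [-0.1, 0.9) ⇒ IN Λ
candidate 4: (m,n)=(-8,-12) → π∥ = -8-12·λ ≈ -27.416408, π⊥ = -8-12·λ' ≈ -0.583592 ∉ [-0.1, 0.9) ⇒ out

1, 3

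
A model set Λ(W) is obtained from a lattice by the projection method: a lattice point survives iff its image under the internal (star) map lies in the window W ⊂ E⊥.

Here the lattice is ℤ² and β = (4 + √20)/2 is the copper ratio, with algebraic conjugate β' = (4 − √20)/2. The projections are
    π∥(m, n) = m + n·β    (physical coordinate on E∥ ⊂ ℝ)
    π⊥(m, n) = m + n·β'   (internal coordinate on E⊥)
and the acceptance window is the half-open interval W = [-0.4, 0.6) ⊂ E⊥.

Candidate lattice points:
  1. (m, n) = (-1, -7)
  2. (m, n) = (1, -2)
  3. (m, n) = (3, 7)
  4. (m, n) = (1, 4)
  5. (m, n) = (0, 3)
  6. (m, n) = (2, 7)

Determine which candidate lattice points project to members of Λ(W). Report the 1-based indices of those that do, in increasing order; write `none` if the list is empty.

4, 6

Compute β' = (4−√20)/2 = -0.23607, so π⊥(m,n) = m -0.23607·n.
#1 (-1,-7): internal coord -1 + (-7)·β' = +0.65248; +0.65248 ∉ [-0.4, 0.6) → out
#2 (1,-2): internal coord 1 + (-2)·β' = +1.47214; +1.47214 ∉ [-0.4, 0.6) → out
#3 (3,7): internal coord 3 + (7)·β' = +1.34752; +1.34752 ∉ [-0.4, 0.6) → out
#4 (1,4): internal coord 1 + (4)·β' = +0.05573; +0.05573 ∈ [-0.4, 0.6) → IN Λ
#5 (0,3): internal coord 0 + (3)·β' = -0.70820; -0.70820 ∉ [-0.4, 0.6) → out
#6 (2,7): internal coord 2 + (7)·β' = +0.34752; +0.34752 ∈ [-0.4, 0.6) → IN Λ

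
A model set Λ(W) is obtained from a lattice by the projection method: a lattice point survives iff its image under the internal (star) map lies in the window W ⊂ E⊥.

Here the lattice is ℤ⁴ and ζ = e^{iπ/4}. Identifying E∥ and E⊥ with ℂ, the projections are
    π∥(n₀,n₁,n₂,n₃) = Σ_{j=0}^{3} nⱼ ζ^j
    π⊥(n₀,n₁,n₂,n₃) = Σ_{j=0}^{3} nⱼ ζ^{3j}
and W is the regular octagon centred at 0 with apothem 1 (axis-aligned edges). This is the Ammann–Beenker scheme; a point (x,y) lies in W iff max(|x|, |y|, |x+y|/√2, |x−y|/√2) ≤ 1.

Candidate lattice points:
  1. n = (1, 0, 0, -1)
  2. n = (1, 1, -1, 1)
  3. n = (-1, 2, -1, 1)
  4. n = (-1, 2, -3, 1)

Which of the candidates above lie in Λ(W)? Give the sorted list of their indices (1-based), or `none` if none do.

Internal map: ζ^{3j} for j=0..3 gives (1,0), (−√2/2,√2/2), (0,−1), (√2/2,√2/2).
#1 (1, 0, 0, -1): internal (0.29289, -0.70711); octagon support 0.70711 vs apothem 1 → ∈ W
#2 (1, 1, -1, 1): internal (1.00000, 2.41421); octagon support 2.41421 vs apothem 1 → ∉ W
#3 (-1, 2, -1, 1): internal (-1.70711, 3.12132); octagon support 3.41421 vs apothem 1 → ∉ W
#4 (-1, 2, -3, 1): internal (-1.70711, 5.12132); octagon support 5.12132 vs apothem 1 → ∉ W

1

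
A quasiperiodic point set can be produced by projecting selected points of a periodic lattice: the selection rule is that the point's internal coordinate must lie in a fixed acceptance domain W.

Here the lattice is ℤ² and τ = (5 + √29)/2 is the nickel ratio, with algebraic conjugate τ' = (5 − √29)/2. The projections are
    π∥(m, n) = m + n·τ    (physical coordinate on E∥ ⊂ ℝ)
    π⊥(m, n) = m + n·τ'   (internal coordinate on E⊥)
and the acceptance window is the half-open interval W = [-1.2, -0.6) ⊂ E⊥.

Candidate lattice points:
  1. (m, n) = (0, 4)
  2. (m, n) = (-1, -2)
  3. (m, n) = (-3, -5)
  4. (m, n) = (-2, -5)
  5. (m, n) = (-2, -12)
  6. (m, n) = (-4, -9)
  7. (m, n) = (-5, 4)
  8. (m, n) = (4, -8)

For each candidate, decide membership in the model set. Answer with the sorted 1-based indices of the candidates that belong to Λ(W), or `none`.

τ' = (5−√29)/2 ≈ -0.1926.
candidate 1: (m,n)=(0,4) → π∥ = 0+4·τ ≈ 20.7703, π⊥ = 0+4·τ' ≈ -0.7703 ∈ [-1.2, -0.6) ⇒ IN Λ
candidate 2: (m,n)=(-1,-2) → π∥ = -1-2·τ ≈ -11.3852, π⊥ = -1-2·τ' ≈ -0.6148 ∈ [-1.2, -0.6) ⇒ IN Λ
candidate 3: (m,n)=(-3,-5) → π∥ = -3-5·τ ≈ -28.9629, π⊥ = -3-5·τ' ≈ -2.0371 ∉ [-1.2, -0.6) ⇒ out
candidate 4: (m,n)=(-2,-5) → π∥ = -2-5·τ ≈ -27.9629, π⊥ = -2-5·τ' ≈ -1.0371 ∈ [-1.2, -0.6) ⇒ IN Λ
candidate 5: (m,n)=(-2,-12) → π∥ = -2-12·τ ≈ -64.3110, π⊥ = -2-12·τ' ≈ 0.3110 ∉ [-1.2, -0.6) ⇒ out
candidate 6: (m,n)=(-4,-9) → π∥ = -4-9·τ ≈ -50.7332, π⊥ = -4-9·τ' ≈ -2.2668 ∉ [-1.2, -0.6) ⇒ out
candidate 7: (m,n)=(-5,4) → π∥ = -5+4·τ ≈ 15.7703, π⊥ = -5+4·τ' ≈ -5.7703 ∉ [-1.2, -0.6) ⇒ out
candidate 8: (m,n)=(4,-8) → π∥ = 4-8·τ ≈ -37.5407, π⊥ = 4-8·τ' ≈ 5.5407 ∉ [-1.2, -0.6) ⇒ out

1, 2, 4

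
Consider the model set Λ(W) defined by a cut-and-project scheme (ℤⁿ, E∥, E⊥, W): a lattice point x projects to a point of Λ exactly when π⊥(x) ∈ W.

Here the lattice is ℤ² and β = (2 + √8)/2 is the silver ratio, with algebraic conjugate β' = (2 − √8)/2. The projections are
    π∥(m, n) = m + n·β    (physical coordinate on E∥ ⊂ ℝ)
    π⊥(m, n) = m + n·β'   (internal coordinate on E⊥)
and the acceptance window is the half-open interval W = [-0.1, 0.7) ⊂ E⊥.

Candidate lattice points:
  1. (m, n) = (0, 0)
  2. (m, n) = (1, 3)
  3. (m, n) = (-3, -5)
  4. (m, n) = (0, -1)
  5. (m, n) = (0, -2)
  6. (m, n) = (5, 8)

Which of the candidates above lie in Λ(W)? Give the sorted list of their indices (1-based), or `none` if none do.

Numerically β ≈ 2.414214 and β' = −1/β ≈ -0.414214.
[1] lift (0,0): star map gives 0.000000; window check -0.1 ≤ 0.000000 < 0.7 is true → IN Λ
[2] lift (1,3): star map gives -0.242641; window check -0.1 ≤ -0.242641 < 0.7 is false → out
[3] lift (-3,-5): star map gives -0.928932; window check -0.1 ≤ -0.928932 < 0.7 is false → out
[4] lift (0,-1): star map gives 0.414214; window check -0.1 ≤ 0.414214 < 0.7 is true → IN Λ
[5] lift (0,-2): star map gives 0.828427; window check -0.1 ≤ 0.828427 < 0.7 is false → out
[6] lift (5,8): star map gives 1.686292; window check -0.1 ≤ 1.686292 < 0.7 is false → out

1, 4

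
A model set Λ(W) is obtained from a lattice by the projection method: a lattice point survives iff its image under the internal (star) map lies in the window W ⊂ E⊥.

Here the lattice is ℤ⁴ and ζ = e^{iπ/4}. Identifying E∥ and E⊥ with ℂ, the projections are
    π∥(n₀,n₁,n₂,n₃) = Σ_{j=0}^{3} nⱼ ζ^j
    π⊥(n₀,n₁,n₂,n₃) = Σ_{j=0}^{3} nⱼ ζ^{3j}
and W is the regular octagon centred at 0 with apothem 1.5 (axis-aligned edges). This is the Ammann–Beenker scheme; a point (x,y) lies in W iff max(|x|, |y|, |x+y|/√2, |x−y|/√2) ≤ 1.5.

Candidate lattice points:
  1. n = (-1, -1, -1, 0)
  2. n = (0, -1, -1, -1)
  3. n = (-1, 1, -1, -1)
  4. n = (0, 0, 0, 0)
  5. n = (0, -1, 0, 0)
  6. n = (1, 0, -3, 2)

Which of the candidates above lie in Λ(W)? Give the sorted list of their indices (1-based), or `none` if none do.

Internal map: ζ^{3j} for j=0..3 gives (1,0), (−√2/2,√2/2), (0,−1), (√2/2,√2/2).
#1 (-1, -1, -1, 0): internal (-0.29289, 0.29289); octagon support 0.41421 vs apothem 1.5 → ∈ W
#2 (0, -1, -1, -1): internal (0.00000, -0.41421); octagon support 0.41421 vs apothem 1.5 → ∈ W
#3 (-1, 1, -1, -1): internal (-2.41421, 1.00000); octagon support 2.41421 vs apothem 1.5 → ∉ W
#4 (0, 0, 0, 0): internal (0.00000, 0.00000); octagon support 0.00000 vs apothem 1.5 → ∈ W
#5 (0, -1, 0, 0): internal (0.70711, -0.70711); octagon support 1.00000 vs apothem 1.5 → ∈ W
#6 (1, 0, -3, 2): internal (2.41421, 4.41421); octagon support 4.82843 vs apothem 1.5 → ∉ W

1, 2, 4, 5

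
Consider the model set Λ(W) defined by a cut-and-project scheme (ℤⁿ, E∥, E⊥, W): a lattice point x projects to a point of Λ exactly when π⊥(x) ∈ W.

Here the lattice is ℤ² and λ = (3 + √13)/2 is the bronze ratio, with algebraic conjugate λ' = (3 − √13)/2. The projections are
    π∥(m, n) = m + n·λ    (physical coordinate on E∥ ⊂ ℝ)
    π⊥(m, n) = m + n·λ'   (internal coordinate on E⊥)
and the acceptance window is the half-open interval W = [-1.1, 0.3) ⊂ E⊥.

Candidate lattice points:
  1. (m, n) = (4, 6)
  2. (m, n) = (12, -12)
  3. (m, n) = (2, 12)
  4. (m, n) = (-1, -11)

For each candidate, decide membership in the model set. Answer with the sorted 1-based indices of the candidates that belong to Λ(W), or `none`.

none

λ' = (3−√13)/2 ≈ -0.30278.
#1 (4,6): internal coord 4 + (6)·λ' = +2.18335; +2.18335 ∉ [-1.1, 0.3) → out
#2 (12,-12): internal coord 12 + (-12)·λ' = +15.63331; +15.63331 ∉ [-1.1, 0.3) → out
#3 (2,12): internal coord 2 + (12)·λ' = -1.63331; -1.63331 ∉ [-1.1, 0.3) → out
#4 (-1,-11): internal coord -1 + (-11)·λ' = +2.33053; +2.33053 ∉ [-1.1, 0.3) → out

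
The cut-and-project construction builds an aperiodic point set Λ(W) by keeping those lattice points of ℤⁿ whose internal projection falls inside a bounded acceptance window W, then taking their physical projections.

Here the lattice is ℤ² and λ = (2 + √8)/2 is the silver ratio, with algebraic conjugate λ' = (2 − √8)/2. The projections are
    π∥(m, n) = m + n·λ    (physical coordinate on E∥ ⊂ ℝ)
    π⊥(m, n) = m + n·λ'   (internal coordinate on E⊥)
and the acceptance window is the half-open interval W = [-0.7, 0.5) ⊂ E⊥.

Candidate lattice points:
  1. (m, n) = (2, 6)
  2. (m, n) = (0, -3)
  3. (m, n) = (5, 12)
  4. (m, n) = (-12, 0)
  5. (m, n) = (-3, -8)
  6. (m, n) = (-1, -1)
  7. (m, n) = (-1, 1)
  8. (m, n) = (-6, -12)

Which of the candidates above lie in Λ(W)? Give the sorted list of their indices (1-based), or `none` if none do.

Numerically λ ≈ 2.4142 and λ' = −1/λ ≈ -0.4142.
[1] lift (2,6): star map gives -0.4853; window check -0.7 ≤ -0.4853 < 0.5 is true → IN Λ
[2] lift (0,-3): star map gives 1.2426; window check -0.7 ≤ 1.2426 < 0.5 is false → out
[3] lift (5,12): star map gives 0.0294; window check -0.7 ≤ 0.0294 < 0.5 is true → IN Λ
[4] lift (-12,0): star map gives -12.0000; window check -0.7 ≤ -12.0000 < 0.5 is false → out
[5] lift (-3,-8): star map gives 0.3137; window check -0.7 ≤ 0.3137 < 0.5 is true → IN Λ
[6] lift (-1,-1): star map gives -0.5858; window check -0.7 ≤ -0.5858 < 0.5 is true → IN Λ
[7] lift (-1,1): star map gives -1.4142; window check -0.7 ≤ -1.4142 < 0.5 is false → out
[8] lift (-6,-12): star map gives -1.0294; window check -0.7 ≤ -1.0294 < 0.5 is false → out

1, 3, 5, 6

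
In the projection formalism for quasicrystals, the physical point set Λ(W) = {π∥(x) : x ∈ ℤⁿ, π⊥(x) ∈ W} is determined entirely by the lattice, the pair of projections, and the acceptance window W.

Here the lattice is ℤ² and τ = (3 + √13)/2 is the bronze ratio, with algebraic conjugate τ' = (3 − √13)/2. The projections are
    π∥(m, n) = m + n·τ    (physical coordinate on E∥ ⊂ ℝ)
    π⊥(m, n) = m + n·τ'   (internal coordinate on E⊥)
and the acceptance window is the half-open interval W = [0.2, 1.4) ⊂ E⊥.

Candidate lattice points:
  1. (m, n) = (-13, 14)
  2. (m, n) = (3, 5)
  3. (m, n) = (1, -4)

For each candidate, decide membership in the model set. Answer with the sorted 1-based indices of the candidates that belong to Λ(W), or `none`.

none

Numerically τ ≈ 3.30278 and τ' = −1/τ ≈ -0.30278.
#1 (-13,14): internal coord -13 + (14)·τ' = -17.23886; -17.23886 ∉ [0.2, 1.4) → out
#2 (3,5): internal coord 3 + (5)·τ' = +1.48612; +1.48612 ∉ [0.2, 1.4) → out
#3 (1,-4): internal coord 1 + (-4)·τ' = +2.21110; +2.21110 ∉ [0.2, 1.4) → out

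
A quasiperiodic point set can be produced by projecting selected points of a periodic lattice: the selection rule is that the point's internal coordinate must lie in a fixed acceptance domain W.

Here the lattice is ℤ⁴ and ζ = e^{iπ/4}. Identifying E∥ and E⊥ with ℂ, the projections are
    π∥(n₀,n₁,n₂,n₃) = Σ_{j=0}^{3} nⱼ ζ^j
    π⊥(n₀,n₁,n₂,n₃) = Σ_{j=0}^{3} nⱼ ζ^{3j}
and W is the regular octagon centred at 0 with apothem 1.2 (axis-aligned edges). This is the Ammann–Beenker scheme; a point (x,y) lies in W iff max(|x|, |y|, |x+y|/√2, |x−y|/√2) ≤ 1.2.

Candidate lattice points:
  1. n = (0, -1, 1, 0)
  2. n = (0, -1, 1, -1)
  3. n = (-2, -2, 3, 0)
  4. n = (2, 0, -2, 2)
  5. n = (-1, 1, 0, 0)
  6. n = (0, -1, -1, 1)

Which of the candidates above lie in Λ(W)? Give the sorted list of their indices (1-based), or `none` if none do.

none

Internal map: ζ^{3j} for j=0..3 gives (1,0), (−√2/2,√2/2), (0,−1), (√2/2,√2/2).
#1 (0, -1, 1, 0): internal (0.7071, -1.7071); octagon support 1.7071 vs apothem 1.2 → ∉ W
#2 (0, -1, 1, -1): internal (0.0000, -2.4142); octagon support 2.4142 vs apothem 1.2 → ∉ W
#3 (-2, -2, 3, 0): internal (-0.5858, -4.4142); octagon support 4.4142 vs apothem 1.2 → ∉ W
#4 (2, 0, -2, 2): internal (3.4142, 3.4142); octagon support 4.8284 vs apothem 1.2 → ∉ W
#5 (-1, 1, 0, 0): internal (-1.7071, 0.7071); octagon support 1.7071 vs apothem 1.2 → ∉ W
#6 (0, -1, -1, 1): internal (1.4142, 1.0000); octagon support 1.7071 vs apothem 1.2 → ∉ W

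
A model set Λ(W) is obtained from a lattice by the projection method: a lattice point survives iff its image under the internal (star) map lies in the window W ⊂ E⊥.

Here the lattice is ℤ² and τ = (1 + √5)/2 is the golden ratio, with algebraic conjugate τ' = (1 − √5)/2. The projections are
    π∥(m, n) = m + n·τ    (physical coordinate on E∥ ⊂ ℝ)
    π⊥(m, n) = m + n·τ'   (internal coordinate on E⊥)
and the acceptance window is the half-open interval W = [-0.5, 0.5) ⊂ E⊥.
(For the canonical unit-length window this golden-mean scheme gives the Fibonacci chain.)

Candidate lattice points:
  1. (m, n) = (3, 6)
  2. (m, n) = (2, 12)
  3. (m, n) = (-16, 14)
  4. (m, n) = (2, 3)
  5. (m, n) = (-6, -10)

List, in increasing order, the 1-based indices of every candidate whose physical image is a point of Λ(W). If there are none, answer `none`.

Compute τ' = (1−√5)/2 = -0.6180, so π⊥(m,n) = m -0.6180·n.
candidate 1: (m,n)=(3,6) → π∥ = 3+6·τ ≈ 12.7082, π⊥ = 3+6·τ' ≈ -0.7082 ∉ [-0.5, 0.5) ⇒ out
candidate 2: (m,n)=(2,12) → π∥ = 2+12·τ ≈ 21.4164, π⊥ = 2+12·τ' ≈ -5.4164 ∉ [-0.5, 0.5) ⇒ out
candidate 3: (m,n)=(-16,14) → π∥ = -16+14·τ ≈ 6.6525, π⊥ = -16+14·τ' ≈ -24.6525 ∉ [-0.5, 0.5) ⇒ out
candidate 4: (m,n)=(2,3) → π∥ = 2+3·τ ≈ 6.8541, π⊥ = 2+3·τ' ≈ 0.1459 ∈ [-0.5, 0.5) ⇒ IN Λ
candidate 5: (m,n)=(-6,-10) → π∥ = -6-10·τ ≈ -22.1803, π⊥ = -6-10·τ' ≈ 0.1803 ∈ [-0.5, 0.5) ⇒ IN Λ

4, 5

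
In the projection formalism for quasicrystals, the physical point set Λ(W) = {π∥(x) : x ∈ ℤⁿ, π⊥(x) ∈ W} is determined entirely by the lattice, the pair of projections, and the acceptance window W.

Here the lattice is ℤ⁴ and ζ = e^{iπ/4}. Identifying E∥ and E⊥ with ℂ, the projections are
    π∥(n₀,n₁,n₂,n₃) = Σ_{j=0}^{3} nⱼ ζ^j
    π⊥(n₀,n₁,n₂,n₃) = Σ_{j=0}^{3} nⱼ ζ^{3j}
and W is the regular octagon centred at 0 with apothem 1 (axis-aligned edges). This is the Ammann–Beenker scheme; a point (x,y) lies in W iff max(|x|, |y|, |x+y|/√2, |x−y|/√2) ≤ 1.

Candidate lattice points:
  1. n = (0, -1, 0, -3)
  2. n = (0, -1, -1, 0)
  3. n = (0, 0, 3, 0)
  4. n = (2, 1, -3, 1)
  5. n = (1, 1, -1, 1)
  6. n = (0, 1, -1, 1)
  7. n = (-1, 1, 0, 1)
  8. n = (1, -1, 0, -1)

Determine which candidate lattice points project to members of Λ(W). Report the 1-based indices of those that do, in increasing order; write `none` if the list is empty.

With ζ = e^{iπ/4} the internal vectors are ζ^0,ζ^3,ζ^6,ζ^9.
candidate 1: n = (0, -1, 0, -3) → π⊥ ≈ (-1.4142, -2.8284); max(|x|,|y|,|x±y|/√2) = 3.0000 > 1 ⇒ ∉ W
candidate 2: n = (0, -1, -1, 0) → π⊥ ≈ (+0.7071, +0.2929); max(|x|,|y|,|x±y|/√2) = 0.7071 ≤ 1 ⇒ ∈ W
candidate 3: n = (0, 0, 3, 0) → π⊥ ≈ (+0.0000, -3.0000); max(|x|,|y|,|x±y|/√2) = 3.0000 > 1 ⇒ ∉ W
candidate 4: n = (2, 1, -3, 1) → π⊥ ≈ (+2.0000, +4.4142); max(|x|,|y|,|x±y|/√2) = 4.5355 > 1 ⇒ ∉ W
candidate 5: n = (1, 1, -1, 1) → π⊥ ≈ (+1.0000, +2.4142); max(|x|,|y|,|x±y|/√2) = 2.4142 > 1 ⇒ ∉ W
candidate 6: n = (0, 1, -1, 1) → π⊥ ≈ (+0.0000, +2.4142); max(|x|,|y|,|x±y|/√2) = 2.4142 > 1 ⇒ ∉ W
candidate 7: n = (-1, 1, 0, 1) → π⊥ ≈ (-1.0000, +1.4142); max(|x|,|y|,|x±y|/√2) = 1.7071 > 1 ⇒ ∉ W
candidate 8: n = (1, -1, 0, -1) → π⊥ ≈ (+1.0000, -1.4142); max(|x|,|y|,|x±y|/√2) = 1.7071 > 1 ⇒ ∉ W

2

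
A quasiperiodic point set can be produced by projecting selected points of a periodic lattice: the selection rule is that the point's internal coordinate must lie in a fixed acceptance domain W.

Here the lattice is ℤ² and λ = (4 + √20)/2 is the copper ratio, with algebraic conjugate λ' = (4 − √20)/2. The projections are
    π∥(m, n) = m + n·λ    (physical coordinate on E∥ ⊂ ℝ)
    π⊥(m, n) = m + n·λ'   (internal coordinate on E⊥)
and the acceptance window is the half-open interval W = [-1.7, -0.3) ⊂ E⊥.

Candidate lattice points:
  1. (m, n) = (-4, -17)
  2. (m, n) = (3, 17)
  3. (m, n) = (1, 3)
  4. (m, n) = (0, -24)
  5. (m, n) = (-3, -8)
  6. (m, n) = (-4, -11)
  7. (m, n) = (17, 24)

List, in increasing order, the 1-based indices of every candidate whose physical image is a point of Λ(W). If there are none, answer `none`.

Numerically λ ≈ 4.2361 and λ' = −1/λ ≈ -0.2361.
#1 (-4,-17): internal coord -4 + (-17)·λ' = +0.0132; +0.0132 ∉ [-1.7, -0.3) → out
#2 (3,17): internal coord 3 + (17)·λ' = -1.0132; -1.0132 ∈ [-1.7, -0.3) → IN Λ
#3 (1,3): internal coord 1 + (3)·λ' = +0.2918; +0.2918 ∉ [-1.7, -0.3) → out
#4 (0,-24): internal coord 0 + (-24)·λ' = +5.6656; +5.6656 ∉ [-1.7, -0.3) → out
#5 (-3,-8): internal coord -3 + (-8)·λ' = -1.1115; -1.1115 ∈ [-1.7, -0.3) → IN Λ
#6 (-4,-11): internal coord -4 + (-11)·λ' = -1.4033; -1.4033 ∈ [-1.7, -0.3) → IN Λ
#7 (17,24): internal coord 17 + (24)·λ' = +11.3344; +11.3344 ∉ [-1.7, -0.3) → out

2, 5, 6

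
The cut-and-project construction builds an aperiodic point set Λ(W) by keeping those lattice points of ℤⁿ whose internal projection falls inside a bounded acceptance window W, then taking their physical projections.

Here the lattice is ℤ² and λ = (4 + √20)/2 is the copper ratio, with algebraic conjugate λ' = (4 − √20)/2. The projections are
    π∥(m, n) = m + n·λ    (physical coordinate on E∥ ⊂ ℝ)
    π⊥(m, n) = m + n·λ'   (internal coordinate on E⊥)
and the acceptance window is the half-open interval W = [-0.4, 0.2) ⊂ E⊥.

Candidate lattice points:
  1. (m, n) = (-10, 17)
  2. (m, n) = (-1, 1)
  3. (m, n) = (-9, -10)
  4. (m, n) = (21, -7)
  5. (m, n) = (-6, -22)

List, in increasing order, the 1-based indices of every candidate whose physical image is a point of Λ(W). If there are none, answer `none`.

Compute λ' = (4−√20)/2 = -0.236068, so π⊥(m,n) = m -0.236068·n.
#1 (-10,17): internal coord -10 + (17)·λ' = -14.013156; -14.013156 ∉ [-0.4, 0.2) → out
#2 (-1,1): internal coord -1 + (1)·λ' = -1.236068; -1.236068 ∉ [-0.4, 0.2) → out
#3 (-9,-10): internal coord -9 + (-10)·λ' = -6.639320; -6.639320 ∉ [-0.4, 0.2) → out
#4 (21,-7): internal coord 21 + (-7)·λ' = +22.652476; +22.652476 ∉ [-0.4, 0.2) → out
#5 (-6,-22): internal coord -6 + (-22)·λ' = -0.806504; -0.806504 ∉ [-0.4, 0.2) → out

none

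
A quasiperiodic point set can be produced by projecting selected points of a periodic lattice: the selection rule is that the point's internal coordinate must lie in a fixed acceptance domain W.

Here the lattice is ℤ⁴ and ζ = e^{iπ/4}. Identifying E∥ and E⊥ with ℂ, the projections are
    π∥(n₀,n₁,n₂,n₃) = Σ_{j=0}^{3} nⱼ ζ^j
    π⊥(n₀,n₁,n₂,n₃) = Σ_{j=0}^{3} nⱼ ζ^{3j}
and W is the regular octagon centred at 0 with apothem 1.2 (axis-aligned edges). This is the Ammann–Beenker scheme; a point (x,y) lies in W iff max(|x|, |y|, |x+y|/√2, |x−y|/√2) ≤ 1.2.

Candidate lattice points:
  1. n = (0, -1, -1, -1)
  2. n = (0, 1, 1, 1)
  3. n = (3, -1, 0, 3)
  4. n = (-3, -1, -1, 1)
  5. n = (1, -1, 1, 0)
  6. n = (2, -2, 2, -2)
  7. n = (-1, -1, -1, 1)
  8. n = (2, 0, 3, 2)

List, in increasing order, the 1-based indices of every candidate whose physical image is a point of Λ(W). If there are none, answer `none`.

Internal map: ζ^{3j} for j=0..3 gives (1,0), (−√2/2,√2/2), (0,−1), (√2/2,√2/2).
#1 (0, -1, -1, -1): internal (0.0000, -0.4142); octagon support 0.4142 vs apothem 1.2 → ∈ W
#2 (0, 1, 1, 1): internal (0.0000, 0.4142); octagon support 0.4142 vs apothem 1.2 → ∈ W
#3 (3, -1, 0, 3): internal (5.8284, 1.4142); octagon support 5.8284 vs apothem 1.2 → ∉ W
#4 (-3, -1, -1, 1): internal (-1.5858, 1.0000); octagon support 1.8284 vs apothem 1.2 → ∉ W
#5 (1, -1, 1, 0): internal (1.7071, -1.7071); octagon support 2.4142 vs apothem 1.2 → ∉ W
#6 (2, -2, 2, -2): internal (2.0000, -4.8284); octagon support 4.8284 vs apothem 1.2 → ∉ W
#7 (-1, -1, -1, 1): internal (0.4142, 1.0000); octagon support 1.0000 vs apothem 1.2 → ∈ W
#8 (2, 0, 3, 2): internal (3.4142, -1.5858); octagon support 3.5355 vs apothem 1.2 → ∉ W

1, 2, 7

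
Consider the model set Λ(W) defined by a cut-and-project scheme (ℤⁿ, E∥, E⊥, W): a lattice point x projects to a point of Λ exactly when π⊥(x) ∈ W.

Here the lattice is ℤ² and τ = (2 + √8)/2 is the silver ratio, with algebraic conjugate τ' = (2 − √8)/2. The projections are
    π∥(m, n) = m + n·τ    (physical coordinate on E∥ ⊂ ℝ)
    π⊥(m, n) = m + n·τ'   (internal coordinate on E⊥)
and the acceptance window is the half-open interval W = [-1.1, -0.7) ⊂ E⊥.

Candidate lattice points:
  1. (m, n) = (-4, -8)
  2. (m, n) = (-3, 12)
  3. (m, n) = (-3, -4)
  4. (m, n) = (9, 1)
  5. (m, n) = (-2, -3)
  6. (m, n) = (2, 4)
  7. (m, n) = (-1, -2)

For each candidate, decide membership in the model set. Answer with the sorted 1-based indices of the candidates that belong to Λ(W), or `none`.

Compute τ' = (2−√8)/2 = -0.41421, so π⊥(m,n) = m -0.41421·n.
[1] lift (-4,-8): star map gives -0.68629; window check -1.1 ≤ -0.68629 < -0.7 is false → out
[2] lift (-3,12): star map gives -7.97056; window check -1.1 ≤ -7.97056 < -0.7 is false → out
[3] lift (-3,-4): star map gives -1.34315; window check -1.1 ≤ -1.34315 < -0.7 is false → out
[4] lift (9,1): star map gives 8.58579; window check -1.1 ≤ 8.58579 < -0.7 is false → out
[5] lift (-2,-3): star map gives -0.75736; window check -1.1 ≤ -0.75736 < -0.7 is true → IN Λ
[6] lift (2,4): star map gives 0.34315; window check -1.1 ≤ 0.34315 < -0.7 is false → out
[7] lift (-1,-2): star map gives -0.17157; window check -1.1 ≤ -0.17157 < -0.7 is false → out

5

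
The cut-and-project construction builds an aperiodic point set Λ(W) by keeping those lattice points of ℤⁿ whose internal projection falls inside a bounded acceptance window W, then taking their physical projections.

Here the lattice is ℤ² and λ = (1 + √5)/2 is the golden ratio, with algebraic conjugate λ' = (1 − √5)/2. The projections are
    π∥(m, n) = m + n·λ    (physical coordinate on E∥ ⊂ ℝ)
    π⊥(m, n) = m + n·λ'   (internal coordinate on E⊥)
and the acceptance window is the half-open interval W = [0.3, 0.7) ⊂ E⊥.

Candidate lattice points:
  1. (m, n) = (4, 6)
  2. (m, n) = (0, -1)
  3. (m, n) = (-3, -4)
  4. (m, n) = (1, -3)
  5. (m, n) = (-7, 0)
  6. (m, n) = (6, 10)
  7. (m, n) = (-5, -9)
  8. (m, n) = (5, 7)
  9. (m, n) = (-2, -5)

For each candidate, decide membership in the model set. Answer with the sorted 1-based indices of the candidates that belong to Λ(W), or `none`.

Compute λ' = (1−√5)/2 = -0.6180, so π⊥(m,n) = m -0.6180·n.
[1] lift (4,6): star map gives 0.2918; window check 0.3 ≤ 0.2918 < 0.7 is false → out
[2] lift (0,-1): star map gives 0.6180; window check 0.3 ≤ 0.6180 < 0.7 is true → IN Λ
[3] lift (-3,-4): star map gives -0.5279; window check 0.3 ≤ -0.5279 < 0.7 is false → out
[4] lift (1,-3): star map gives 2.8541; window check 0.3 ≤ 2.8541 < 0.7 is false → out
[5] lift (-7,0): star map gives -7.0000; window check 0.3 ≤ -7.0000 < 0.7 is false → out
[6] lift (6,10): star map gives -0.1803; window check 0.3 ≤ -0.1803 < 0.7 is false → out
[7] lift (-5,-9): star map gives 0.5623; window check 0.3 ≤ 0.5623 < 0.7 is true → IN Λ
[8] lift (5,7): star map gives 0.6738; window check 0.3 ≤ 0.6738 < 0.7 is true → IN Λ
[9] lift (-2,-5): star map gives 1.0902; window check 0.3 ≤ 1.0902 < 0.7 is false → out

2, 7, 8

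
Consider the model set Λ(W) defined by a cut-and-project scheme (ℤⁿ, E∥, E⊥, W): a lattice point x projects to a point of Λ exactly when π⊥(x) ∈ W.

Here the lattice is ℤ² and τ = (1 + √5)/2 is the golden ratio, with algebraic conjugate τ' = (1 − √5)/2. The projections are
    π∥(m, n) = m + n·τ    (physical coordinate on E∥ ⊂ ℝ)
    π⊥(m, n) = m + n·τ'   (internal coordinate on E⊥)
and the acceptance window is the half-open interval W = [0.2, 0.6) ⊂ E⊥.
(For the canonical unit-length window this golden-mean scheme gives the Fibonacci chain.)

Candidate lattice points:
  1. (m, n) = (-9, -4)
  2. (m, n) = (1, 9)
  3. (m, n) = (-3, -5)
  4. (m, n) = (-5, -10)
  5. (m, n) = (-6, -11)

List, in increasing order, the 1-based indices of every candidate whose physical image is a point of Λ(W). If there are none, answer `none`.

Compute τ' = (1−√5)/2 = -0.618034, so π⊥(m,n) = m -0.618034·n.
#1 (-9,-4): internal coord -9 + (-4)·τ' = -6.527864; -6.527864 ∉ [0.2, 0.6) → out
#2 (1,9): internal coord 1 + (9)·τ' = -4.562306; -4.562306 ∉ [0.2, 0.6) → out
#3 (-3,-5): internal coord -3 + (-5)·τ' = +0.090170; +0.090170 ∉ [0.2, 0.6) → out
#4 (-5,-10): internal coord -5 + (-10)·τ' = +1.180340; +1.180340 ∉ [0.2, 0.6) → out
#5 (-6,-11): internal coord -6 + (-11)·τ' = +0.798374; +0.798374 ∉ [0.2, 0.6) → out

none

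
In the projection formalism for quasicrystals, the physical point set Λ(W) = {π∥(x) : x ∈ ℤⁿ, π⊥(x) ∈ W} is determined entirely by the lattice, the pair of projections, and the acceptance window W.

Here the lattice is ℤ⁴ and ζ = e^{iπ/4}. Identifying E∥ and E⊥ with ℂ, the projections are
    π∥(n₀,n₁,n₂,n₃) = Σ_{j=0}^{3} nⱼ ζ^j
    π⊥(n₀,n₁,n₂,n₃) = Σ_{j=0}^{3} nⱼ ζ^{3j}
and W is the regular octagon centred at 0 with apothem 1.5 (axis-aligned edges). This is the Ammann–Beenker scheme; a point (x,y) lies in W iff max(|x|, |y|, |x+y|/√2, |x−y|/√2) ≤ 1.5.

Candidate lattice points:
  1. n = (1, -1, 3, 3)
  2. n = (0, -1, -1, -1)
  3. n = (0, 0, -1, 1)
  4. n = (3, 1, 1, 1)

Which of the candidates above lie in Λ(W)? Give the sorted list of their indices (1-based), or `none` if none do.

2

π⊥(n) = n₀ + n₁ζ³ + n₂ζ⁶ + n₃ζ⁹ where ζ = e^{iπ/4}.
candidate 1: n = (1, -1, 3, 3) → π⊥ ≈ (+3.8284, -1.5858); max(|x|,|y|,|x±y|/√2) = 3.8284 > 1.5 ⇒ ∉ W
candidate 2: n = (0, -1, -1, -1) → π⊥ ≈ (+0.0000, -0.4142); max(|x|,|y|,|x±y|/√2) = 0.4142 ≤ 1.5 ⇒ ∈ W
candidate 3: n = (0, 0, -1, 1) → π⊥ ≈ (+0.7071, +1.7071); max(|x|,|y|,|x±y|/√2) = 1.7071 > 1.5 ⇒ ∉ W
candidate 4: n = (3, 1, 1, 1) → π⊥ ≈ (+3.0000, +0.4142); max(|x|,|y|,|x±y|/√2) = 3.0000 > 1.5 ⇒ ∉ W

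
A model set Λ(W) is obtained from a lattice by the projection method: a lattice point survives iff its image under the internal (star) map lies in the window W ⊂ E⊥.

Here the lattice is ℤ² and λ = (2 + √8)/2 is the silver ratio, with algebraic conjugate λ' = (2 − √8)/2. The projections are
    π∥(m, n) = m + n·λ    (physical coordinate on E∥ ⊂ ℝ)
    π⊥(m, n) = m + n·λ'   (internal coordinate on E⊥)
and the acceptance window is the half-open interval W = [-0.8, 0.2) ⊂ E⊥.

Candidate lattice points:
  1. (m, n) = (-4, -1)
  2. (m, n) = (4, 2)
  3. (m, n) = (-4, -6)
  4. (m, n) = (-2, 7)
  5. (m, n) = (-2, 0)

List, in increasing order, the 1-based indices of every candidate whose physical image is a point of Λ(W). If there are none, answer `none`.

Compute λ' = (2−√8)/2 = -0.41421, so π⊥(m,n) = m -0.41421·n.
[1] lift (-4,-1): star map gives -3.58579; window check -0.8 ≤ -3.58579 < 0.2 is false → out
[2] lift (4,2): star map gives 3.17157; window check -0.8 ≤ 3.17157 < 0.2 is false → out
[3] lift (-4,-6): star map gives -1.51472; window check -0.8 ≤ -1.51472 < 0.2 is false → out
[4] lift (-2,7): star map gives -4.89949; window check -0.8 ≤ -4.89949 < 0.2 is false → out
[5] lift (-2,0): star map gives -2.00000; window check -0.8 ≤ -2.00000 < 0.2 is false → out

none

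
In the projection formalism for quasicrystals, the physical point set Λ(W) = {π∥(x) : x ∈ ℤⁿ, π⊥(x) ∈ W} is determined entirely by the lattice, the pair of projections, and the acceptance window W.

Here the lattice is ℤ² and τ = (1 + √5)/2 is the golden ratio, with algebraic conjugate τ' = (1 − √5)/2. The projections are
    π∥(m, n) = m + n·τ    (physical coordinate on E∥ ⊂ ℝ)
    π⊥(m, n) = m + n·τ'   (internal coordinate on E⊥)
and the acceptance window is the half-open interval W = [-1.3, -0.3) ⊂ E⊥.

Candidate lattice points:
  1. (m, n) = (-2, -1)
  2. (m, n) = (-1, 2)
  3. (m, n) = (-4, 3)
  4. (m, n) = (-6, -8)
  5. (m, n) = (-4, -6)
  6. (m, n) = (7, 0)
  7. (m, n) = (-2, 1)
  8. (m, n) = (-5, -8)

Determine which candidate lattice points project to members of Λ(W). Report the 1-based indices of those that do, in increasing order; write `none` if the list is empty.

Compute τ' = (1−√5)/2 = -0.61803, so π⊥(m,n) = m -0.61803·n.
[1] lift (-2,-1): star map gives -1.38197; window check -1.3 ≤ -1.38197 < -0.3 is false → out
[2] lift (-1,2): star map gives -2.23607; window check -1.3 ≤ -2.23607 < -0.3 is false → out
[3] lift (-4,3): star map gives -5.85410; window check -1.3 ≤ -5.85410 < -0.3 is false → out
[4] lift (-6,-8): star map gives -1.05573; window check -1.3 ≤ -1.05573 < -0.3 is true → IN Λ
[5] lift (-4,-6): star map gives -0.29180; window check -1.3 ≤ -0.29180 < -0.3 is false → out
[6] lift (7,0): star map gives 7.00000; window check -1.3 ≤ 7.00000 < -0.3 is false → out
[7] lift (-2,1): star map gives -2.61803; window check -1.3 ≤ -2.61803 < -0.3 is false → out
[8] lift (-5,-8): star map gives -0.05573; window check -1.3 ≤ -0.05573 < -0.3 is false → out

4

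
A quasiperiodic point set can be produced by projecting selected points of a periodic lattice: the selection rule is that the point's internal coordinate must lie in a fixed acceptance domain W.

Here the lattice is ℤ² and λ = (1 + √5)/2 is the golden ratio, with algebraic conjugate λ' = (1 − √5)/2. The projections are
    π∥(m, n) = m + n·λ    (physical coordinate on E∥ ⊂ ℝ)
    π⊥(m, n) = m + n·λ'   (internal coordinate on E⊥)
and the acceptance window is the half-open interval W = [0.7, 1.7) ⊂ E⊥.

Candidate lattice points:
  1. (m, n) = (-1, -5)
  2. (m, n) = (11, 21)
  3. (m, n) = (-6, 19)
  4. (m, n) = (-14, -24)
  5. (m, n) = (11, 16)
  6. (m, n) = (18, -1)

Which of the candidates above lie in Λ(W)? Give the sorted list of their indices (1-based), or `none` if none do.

4, 5

Numerically λ ≈ 1.61803 and λ' = −1/λ ≈ -0.61803.
#1 (-1,-5): internal coord -1 + (-5)·λ' = +2.09017; +2.09017 ∉ [0.7, 1.7) → out
#2 (11,21): internal coord 11 + (21)·λ' = -1.97871; -1.97871 ∉ [0.7, 1.7) → out
#3 (-6,19): internal coord -6 + (19)·λ' = -17.74265; -17.74265 ∉ [0.7, 1.7) → out
#4 (-14,-24): internal coord -14 + (-24)·λ' = +0.83282; +0.83282 ∈ [0.7, 1.7) → IN Λ
#5 (11,16): internal coord 11 + (16)·λ' = +1.11146; +1.11146 ∈ [0.7, 1.7) → IN Λ
#6 (18,-1): internal coord 18 + (-1)·λ' = +18.61803; +18.61803 ∉ [0.7, 1.7) → out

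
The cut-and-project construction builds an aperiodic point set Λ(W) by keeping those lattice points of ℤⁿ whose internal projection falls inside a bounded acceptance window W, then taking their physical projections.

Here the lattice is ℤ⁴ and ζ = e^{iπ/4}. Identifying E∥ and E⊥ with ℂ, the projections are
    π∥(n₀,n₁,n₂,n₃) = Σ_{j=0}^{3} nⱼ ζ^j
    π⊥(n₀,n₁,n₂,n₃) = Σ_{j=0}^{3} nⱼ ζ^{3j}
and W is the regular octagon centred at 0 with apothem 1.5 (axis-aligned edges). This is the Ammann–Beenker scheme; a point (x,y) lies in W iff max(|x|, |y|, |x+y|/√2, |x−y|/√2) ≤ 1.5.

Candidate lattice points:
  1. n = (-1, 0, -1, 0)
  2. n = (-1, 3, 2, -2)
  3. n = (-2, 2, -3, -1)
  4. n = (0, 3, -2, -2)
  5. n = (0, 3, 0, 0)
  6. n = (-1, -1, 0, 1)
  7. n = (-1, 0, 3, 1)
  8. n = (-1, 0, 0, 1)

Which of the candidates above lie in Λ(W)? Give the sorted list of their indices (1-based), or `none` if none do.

1, 6, 8

π⊥(n) = n₀ + n₁ζ³ + n₂ζ⁶ + n₃ζ⁹ where ζ = e^{iπ/4}.
#1 (-1, 0, -1, 0): internal (-1.0000, 1.0000); octagon support 1.4142 vs apothem 1.5 → ∈ W
#2 (-1, 3, 2, -2): internal (-4.5355, -1.2929); octagon support 4.5355 vs apothem 1.5 → ∉ W
#3 (-2, 2, -3, -1): internal (-4.1213, 3.7071); octagon support 5.5355 vs apothem 1.5 → ∉ W
#4 (0, 3, -2, -2): internal (-3.5355, 2.7071); octagon support 4.4142 vs apothem 1.5 → ∉ W
#5 (0, 3, 0, 0): internal (-2.1213, 2.1213); octagon support 3.0000 vs apothem 1.5 → ∉ W
#6 (-1, -1, 0, 1): internal (0.4142, 0.0000); octagon support 0.4142 vs apothem 1.5 → ∈ W
#7 (-1, 0, 3, 1): internal (-0.2929, -2.2929); octagon support 2.2929 vs apothem 1.5 → ∉ W
#8 (-1, 0, 0, 1): internal (-0.2929, 0.7071); octagon support 0.7071 vs apothem 1.5 → ∈ W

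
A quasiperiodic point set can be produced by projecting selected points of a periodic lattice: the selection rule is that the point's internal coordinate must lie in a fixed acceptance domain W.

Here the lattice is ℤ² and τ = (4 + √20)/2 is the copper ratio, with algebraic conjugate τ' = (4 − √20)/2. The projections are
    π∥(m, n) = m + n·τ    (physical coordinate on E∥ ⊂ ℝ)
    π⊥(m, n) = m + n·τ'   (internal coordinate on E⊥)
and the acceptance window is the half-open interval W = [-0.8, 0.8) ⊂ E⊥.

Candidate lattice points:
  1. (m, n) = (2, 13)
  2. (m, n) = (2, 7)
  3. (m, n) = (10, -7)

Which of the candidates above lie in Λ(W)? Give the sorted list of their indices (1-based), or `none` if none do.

2

Numerically τ ≈ 4.23607 and τ' = −1/τ ≈ -0.23607.
[1] lift (2,13): star map gives -1.06888; window check -0.8 ≤ -1.06888 < 0.8 is false → out
[2] lift (2,7): star map gives 0.34752; window check -0.8 ≤ 0.34752 < 0.8 is true → IN Λ
[3] lift (10,-7): star map gives 11.65248; window check -0.8 ≤ 11.65248 < 0.8 is false → out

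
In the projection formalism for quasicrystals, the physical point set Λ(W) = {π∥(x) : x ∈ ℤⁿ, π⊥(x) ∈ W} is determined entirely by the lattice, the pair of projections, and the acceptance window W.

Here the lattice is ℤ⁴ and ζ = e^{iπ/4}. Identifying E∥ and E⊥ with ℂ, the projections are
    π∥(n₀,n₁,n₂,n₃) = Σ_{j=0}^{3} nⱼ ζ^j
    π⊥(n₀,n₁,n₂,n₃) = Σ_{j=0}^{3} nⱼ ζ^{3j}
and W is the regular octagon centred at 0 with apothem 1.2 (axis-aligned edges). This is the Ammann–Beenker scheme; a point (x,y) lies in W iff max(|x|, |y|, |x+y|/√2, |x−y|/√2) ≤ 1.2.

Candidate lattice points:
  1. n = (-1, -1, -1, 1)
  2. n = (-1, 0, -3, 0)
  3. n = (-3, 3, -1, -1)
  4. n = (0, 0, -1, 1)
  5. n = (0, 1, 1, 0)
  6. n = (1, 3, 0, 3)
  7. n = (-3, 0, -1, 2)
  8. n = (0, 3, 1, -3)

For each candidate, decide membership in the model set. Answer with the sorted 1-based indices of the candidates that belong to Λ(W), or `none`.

With ζ = e^{iπ/4} the internal vectors are ζ^0,ζ^3,ζ^6,ζ^9.
#1 (-1, -1, -1, 1): internal (0.414214, 1.000000); octagon support 1.000000 vs apothem 1.2 → ∈ W
#2 (-1, 0, -3, 0): internal (-1.000000, 3.000000); octagon support 3.000000 vs apothem 1.2 → ∉ W
#3 (-3, 3, -1, -1): internal (-5.828427, 2.414214); octagon support 5.828427 vs apothem 1.2 → ∉ W
#4 (0, 0, -1, 1): internal (0.707107, 1.707107); octagon support 1.707107 vs apothem 1.2 → ∉ W
#5 (0, 1, 1, 0): internal (-0.707107, -0.292893); octagon support 0.707107 vs apothem 1.2 → ∈ W
#6 (1, 3, 0, 3): internal (1.000000, 4.242641); octagon support 4.242641 vs apothem 1.2 → ∉ W
#7 (-3, 0, -1, 2): internal (-1.585786, 2.414214); octagon support 2.828427 vs apothem 1.2 → ∉ W
#8 (0, 3, 1, -3): internal (-4.242641, -1.000000); octagon support 4.242641 vs apothem 1.2 → ∉ W

1, 5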